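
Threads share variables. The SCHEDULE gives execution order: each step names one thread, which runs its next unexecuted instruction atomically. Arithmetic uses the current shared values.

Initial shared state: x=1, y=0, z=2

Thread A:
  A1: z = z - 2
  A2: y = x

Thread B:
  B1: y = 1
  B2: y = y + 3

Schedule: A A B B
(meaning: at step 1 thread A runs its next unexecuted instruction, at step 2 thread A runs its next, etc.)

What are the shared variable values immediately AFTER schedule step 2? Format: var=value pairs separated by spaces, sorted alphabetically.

Answer: x=1 y=1 z=0

Derivation:
Step 1: thread A executes A1 (z = z - 2). Shared: x=1 y=0 z=0. PCs: A@1 B@0
Step 2: thread A executes A2 (y = x). Shared: x=1 y=1 z=0. PCs: A@2 B@0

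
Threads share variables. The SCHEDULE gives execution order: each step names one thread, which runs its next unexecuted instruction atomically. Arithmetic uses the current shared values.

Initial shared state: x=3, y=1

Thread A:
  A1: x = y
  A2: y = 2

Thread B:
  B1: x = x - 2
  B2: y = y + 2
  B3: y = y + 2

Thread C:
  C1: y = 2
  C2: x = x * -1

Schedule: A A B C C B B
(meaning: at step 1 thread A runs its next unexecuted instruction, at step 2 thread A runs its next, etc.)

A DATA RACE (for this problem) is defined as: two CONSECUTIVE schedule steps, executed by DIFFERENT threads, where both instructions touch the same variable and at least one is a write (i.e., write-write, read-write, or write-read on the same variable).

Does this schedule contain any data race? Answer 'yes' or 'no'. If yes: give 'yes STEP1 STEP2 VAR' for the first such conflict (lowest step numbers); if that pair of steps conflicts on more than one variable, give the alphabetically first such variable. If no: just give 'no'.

Steps 1,2: same thread (A). No race.
Steps 2,3: A(r=-,w=y) vs B(r=x,w=x). No conflict.
Steps 3,4: B(r=x,w=x) vs C(r=-,w=y). No conflict.
Steps 4,5: same thread (C). No race.
Steps 5,6: C(r=x,w=x) vs B(r=y,w=y). No conflict.
Steps 6,7: same thread (B). No race.

Answer: no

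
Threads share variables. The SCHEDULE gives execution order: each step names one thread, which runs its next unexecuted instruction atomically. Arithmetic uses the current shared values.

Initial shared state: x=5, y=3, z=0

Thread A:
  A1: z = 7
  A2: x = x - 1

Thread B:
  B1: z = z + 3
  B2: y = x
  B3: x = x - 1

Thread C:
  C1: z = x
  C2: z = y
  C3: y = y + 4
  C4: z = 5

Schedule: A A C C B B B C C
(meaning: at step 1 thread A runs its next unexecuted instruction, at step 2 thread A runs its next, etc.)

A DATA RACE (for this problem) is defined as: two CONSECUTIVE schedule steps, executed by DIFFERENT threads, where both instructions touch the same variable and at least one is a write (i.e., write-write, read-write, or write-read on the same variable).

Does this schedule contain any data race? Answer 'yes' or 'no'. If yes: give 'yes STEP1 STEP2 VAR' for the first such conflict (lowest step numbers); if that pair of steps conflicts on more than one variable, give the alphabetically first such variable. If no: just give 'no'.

Answer: yes 2 3 x

Derivation:
Steps 1,2: same thread (A). No race.
Steps 2,3: A(x = x - 1) vs C(z = x). RACE on x (W-R).
Steps 3,4: same thread (C). No race.
Steps 4,5: C(z = y) vs B(z = z + 3). RACE on z (W-W).
Steps 5,6: same thread (B). No race.
Steps 6,7: same thread (B). No race.
Steps 7,8: B(r=x,w=x) vs C(r=y,w=y). No conflict.
Steps 8,9: same thread (C). No race.
First conflict at steps 2,3.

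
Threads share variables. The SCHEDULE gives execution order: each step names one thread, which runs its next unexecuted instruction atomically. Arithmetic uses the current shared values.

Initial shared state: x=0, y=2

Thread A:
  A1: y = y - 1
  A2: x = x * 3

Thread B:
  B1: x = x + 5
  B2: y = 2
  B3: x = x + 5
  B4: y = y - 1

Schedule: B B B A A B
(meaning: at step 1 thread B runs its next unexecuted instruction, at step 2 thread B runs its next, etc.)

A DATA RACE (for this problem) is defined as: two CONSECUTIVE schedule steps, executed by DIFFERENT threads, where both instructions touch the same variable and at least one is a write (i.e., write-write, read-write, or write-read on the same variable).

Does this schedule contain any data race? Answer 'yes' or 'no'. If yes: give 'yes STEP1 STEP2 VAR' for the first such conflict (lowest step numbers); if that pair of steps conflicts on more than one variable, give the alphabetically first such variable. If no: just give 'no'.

Answer: no

Derivation:
Steps 1,2: same thread (B). No race.
Steps 2,3: same thread (B). No race.
Steps 3,4: B(r=x,w=x) vs A(r=y,w=y). No conflict.
Steps 4,5: same thread (A). No race.
Steps 5,6: A(r=x,w=x) vs B(r=y,w=y). No conflict.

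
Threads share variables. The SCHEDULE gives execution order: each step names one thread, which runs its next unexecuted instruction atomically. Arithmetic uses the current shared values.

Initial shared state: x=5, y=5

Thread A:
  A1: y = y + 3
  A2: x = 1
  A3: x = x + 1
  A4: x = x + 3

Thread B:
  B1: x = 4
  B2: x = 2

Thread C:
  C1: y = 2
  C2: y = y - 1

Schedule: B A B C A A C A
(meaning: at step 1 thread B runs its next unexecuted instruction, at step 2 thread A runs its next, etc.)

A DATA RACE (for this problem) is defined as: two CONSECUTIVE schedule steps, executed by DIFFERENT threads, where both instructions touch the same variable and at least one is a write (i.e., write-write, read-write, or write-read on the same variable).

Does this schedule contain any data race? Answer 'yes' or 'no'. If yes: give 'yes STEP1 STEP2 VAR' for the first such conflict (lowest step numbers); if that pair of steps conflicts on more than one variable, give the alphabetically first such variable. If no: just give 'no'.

Answer: no

Derivation:
Steps 1,2: B(r=-,w=x) vs A(r=y,w=y). No conflict.
Steps 2,3: A(r=y,w=y) vs B(r=-,w=x). No conflict.
Steps 3,4: B(r=-,w=x) vs C(r=-,w=y). No conflict.
Steps 4,5: C(r=-,w=y) vs A(r=-,w=x). No conflict.
Steps 5,6: same thread (A). No race.
Steps 6,7: A(r=x,w=x) vs C(r=y,w=y). No conflict.
Steps 7,8: C(r=y,w=y) vs A(r=x,w=x). No conflict.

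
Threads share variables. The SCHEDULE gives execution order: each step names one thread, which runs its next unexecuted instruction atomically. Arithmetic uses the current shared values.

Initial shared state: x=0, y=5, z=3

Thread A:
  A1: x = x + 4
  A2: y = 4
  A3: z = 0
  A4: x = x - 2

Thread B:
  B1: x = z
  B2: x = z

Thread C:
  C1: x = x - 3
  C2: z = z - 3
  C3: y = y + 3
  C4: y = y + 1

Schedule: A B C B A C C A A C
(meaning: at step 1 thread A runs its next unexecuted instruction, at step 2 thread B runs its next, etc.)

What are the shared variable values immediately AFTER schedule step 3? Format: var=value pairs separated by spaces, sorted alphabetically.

Answer: x=0 y=5 z=3

Derivation:
Step 1: thread A executes A1 (x = x + 4). Shared: x=4 y=5 z=3. PCs: A@1 B@0 C@0
Step 2: thread B executes B1 (x = z). Shared: x=3 y=5 z=3. PCs: A@1 B@1 C@0
Step 3: thread C executes C1 (x = x - 3). Shared: x=0 y=5 z=3. PCs: A@1 B@1 C@1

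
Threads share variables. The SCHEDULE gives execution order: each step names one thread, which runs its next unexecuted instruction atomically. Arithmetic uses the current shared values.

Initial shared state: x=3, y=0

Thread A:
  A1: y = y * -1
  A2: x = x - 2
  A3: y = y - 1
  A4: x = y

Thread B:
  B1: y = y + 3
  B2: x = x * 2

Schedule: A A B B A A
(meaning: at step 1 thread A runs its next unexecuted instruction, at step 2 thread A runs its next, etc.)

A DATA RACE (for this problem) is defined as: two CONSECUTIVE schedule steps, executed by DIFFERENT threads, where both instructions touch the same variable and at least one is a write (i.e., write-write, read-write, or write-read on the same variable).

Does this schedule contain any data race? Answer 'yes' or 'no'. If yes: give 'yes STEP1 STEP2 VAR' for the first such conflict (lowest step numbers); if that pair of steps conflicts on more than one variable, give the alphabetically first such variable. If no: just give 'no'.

Steps 1,2: same thread (A). No race.
Steps 2,3: A(r=x,w=x) vs B(r=y,w=y). No conflict.
Steps 3,4: same thread (B). No race.
Steps 4,5: B(r=x,w=x) vs A(r=y,w=y). No conflict.
Steps 5,6: same thread (A). No race.

Answer: no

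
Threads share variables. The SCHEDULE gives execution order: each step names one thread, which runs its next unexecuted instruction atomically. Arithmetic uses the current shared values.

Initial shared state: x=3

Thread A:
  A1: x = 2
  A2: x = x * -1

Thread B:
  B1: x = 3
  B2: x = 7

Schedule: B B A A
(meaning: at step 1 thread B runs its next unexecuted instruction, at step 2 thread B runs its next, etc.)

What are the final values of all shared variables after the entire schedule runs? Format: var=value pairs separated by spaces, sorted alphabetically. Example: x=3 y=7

Answer: x=-2

Derivation:
Step 1: thread B executes B1 (x = 3). Shared: x=3. PCs: A@0 B@1
Step 2: thread B executes B2 (x = 7). Shared: x=7. PCs: A@0 B@2
Step 3: thread A executes A1 (x = 2). Shared: x=2. PCs: A@1 B@2
Step 4: thread A executes A2 (x = x * -1). Shared: x=-2. PCs: A@2 B@2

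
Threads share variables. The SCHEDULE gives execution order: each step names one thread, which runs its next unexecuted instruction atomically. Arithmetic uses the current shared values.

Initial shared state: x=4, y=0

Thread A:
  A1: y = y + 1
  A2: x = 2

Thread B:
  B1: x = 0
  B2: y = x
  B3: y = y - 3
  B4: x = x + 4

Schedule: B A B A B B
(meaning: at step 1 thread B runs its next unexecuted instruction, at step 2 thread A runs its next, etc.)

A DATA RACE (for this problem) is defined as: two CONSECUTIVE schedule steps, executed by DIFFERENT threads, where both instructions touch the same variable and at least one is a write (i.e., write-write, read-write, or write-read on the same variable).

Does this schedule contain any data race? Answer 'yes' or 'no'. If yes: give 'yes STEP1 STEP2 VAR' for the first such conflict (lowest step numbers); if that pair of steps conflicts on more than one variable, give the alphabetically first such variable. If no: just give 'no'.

Answer: yes 2 3 y

Derivation:
Steps 1,2: B(r=-,w=x) vs A(r=y,w=y). No conflict.
Steps 2,3: A(y = y + 1) vs B(y = x). RACE on y (W-W).
Steps 3,4: B(y = x) vs A(x = 2). RACE on x (R-W).
Steps 4,5: A(r=-,w=x) vs B(r=y,w=y). No conflict.
Steps 5,6: same thread (B). No race.
First conflict at steps 2,3.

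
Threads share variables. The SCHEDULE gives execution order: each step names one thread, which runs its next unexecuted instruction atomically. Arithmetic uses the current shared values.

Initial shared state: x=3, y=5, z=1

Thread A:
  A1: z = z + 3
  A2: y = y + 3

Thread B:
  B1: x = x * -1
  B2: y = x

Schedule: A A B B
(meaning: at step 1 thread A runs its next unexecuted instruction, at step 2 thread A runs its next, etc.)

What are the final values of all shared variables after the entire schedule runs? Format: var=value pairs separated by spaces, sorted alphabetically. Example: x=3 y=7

Step 1: thread A executes A1 (z = z + 3). Shared: x=3 y=5 z=4. PCs: A@1 B@0
Step 2: thread A executes A2 (y = y + 3). Shared: x=3 y=8 z=4. PCs: A@2 B@0
Step 3: thread B executes B1 (x = x * -1). Shared: x=-3 y=8 z=4. PCs: A@2 B@1
Step 4: thread B executes B2 (y = x). Shared: x=-3 y=-3 z=4. PCs: A@2 B@2

Answer: x=-3 y=-3 z=4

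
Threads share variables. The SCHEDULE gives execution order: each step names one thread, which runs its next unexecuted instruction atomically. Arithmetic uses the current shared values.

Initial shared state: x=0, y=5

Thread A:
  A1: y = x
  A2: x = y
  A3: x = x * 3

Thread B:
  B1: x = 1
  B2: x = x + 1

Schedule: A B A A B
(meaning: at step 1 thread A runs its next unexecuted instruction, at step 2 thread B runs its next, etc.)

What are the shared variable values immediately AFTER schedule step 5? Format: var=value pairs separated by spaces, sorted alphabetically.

Answer: x=1 y=0

Derivation:
Step 1: thread A executes A1 (y = x). Shared: x=0 y=0. PCs: A@1 B@0
Step 2: thread B executes B1 (x = 1). Shared: x=1 y=0. PCs: A@1 B@1
Step 3: thread A executes A2 (x = y). Shared: x=0 y=0. PCs: A@2 B@1
Step 4: thread A executes A3 (x = x * 3). Shared: x=0 y=0. PCs: A@3 B@1
Step 5: thread B executes B2 (x = x + 1). Shared: x=1 y=0. PCs: A@3 B@2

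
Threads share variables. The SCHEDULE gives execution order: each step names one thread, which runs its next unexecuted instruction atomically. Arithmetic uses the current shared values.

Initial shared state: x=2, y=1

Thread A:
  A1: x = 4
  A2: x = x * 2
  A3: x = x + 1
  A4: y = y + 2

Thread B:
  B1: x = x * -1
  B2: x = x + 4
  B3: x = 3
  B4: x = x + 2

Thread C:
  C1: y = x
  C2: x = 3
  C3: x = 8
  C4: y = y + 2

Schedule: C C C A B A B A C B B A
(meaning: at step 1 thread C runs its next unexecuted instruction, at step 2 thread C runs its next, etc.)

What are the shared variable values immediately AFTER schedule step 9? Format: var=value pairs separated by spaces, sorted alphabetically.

Step 1: thread C executes C1 (y = x). Shared: x=2 y=2. PCs: A@0 B@0 C@1
Step 2: thread C executes C2 (x = 3). Shared: x=3 y=2. PCs: A@0 B@0 C@2
Step 3: thread C executes C3 (x = 8). Shared: x=8 y=2. PCs: A@0 B@0 C@3
Step 4: thread A executes A1 (x = 4). Shared: x=4 y=2. PCs: A@1 B@0 C@3
Step 5: thread B executes B1 (x = x * -1). Shared: x=-4 y=2. PCs: A@1 B@1 C@3
Step 6: thread A executes A2 (x = x * 2). Shared: x=-8 y=2. PCs: A@2 B@1 C@3
Step 7: thread B executes B2 (x = x + 4). Shared: x=-4 y=2. PCs: A@2 B@2 C@3
Step 8: thread A executes A3 (x = x + 1). Shared: x=-3 y=2. PCs: A@3 B@2 C@3
Step 9: thread C executes C4 (y = y + 2). Shared: x=-3 y=4. PCs: A@3 B@2 C@4

Answer: x=-3 y=4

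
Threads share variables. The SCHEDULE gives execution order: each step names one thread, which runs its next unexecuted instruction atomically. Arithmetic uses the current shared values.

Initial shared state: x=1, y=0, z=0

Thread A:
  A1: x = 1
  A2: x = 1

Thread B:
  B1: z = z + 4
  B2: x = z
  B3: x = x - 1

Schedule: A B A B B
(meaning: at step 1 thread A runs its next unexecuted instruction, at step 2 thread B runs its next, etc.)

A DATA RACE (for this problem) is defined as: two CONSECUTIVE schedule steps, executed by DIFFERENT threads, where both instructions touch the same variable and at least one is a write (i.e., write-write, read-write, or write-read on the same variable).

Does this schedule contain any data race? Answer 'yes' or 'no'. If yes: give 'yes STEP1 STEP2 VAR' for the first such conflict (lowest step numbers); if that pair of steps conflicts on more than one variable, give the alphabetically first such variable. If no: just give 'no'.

Answer: yes 3 4 x

Derivation:
Steps 1,2: A(r=-,w=x) vs B(r=z,w=z). No conflict.
Steps 2,3: B(r=z,w=z) vs A(r=-,w=x). No conflict.
Steps 3,4: A(x = 1) vs B(x = z). RACE on x (W-W).
Steps 4,5: same thread (B). No race.
First conflict at steps 3,4.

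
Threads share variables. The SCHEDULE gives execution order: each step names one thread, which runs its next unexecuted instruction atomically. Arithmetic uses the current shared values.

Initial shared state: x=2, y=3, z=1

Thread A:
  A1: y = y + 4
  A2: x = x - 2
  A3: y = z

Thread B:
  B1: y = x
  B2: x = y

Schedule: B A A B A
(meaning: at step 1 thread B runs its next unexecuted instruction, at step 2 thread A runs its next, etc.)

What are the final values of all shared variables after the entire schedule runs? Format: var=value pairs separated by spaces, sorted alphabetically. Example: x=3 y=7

Step 1: thread B executes B1 (y = x). Shared: x=2 y=2 z=1. PCs: A@0 B@1
Step 2: thread A executes A1 (y = y + 4). Shared: x=2 y=6 z=1. PCs: A@1 B@1
Step 3: thread A executes A2 (x = x - 2). Shared: x=0 y=6 z=1. PCs: A@2 B@1
Step 4: thread B executes B2 (x = y). Shared: x=6 y=6 z=1. PCs: A@2 B@2
Step 5: thread A executes A3 (y = z). Shared: x=6 y=1 z=1. PCs: A@3 B@2

Answer: x=6 y=1 z=1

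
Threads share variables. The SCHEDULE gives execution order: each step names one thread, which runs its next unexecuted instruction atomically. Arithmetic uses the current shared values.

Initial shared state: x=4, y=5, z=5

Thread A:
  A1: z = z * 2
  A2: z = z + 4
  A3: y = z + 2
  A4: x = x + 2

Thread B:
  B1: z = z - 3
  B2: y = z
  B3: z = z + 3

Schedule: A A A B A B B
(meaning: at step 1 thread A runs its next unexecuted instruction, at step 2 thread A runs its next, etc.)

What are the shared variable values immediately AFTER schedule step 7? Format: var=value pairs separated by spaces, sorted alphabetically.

Step 1: thread A executes A1 (z = z * 2). Shared: x=4 y=5 z=10. PCs: A@1 B@0
Step 2: thread A executes A2 (z = z + 4). Shared: x=4 y=5 z=14. PCs: A@2 B@0
Step 3: thread A executes A3 (y = z + 2). Shared: x=4 y=16 z=14. PCs: A@3 B@0
Step 4: thread B executes B1 (z = z - 3). Shared: x=4 y=16 z=11. PCs: A@3 B@1
Step 5: thread A executes A4 (x = x + 2). Shared: x=6 y=16 z=11. PCs: A@4 B@1
Step 6: thread B executes B2 (y = z). Shared: x=6 y=11 z=11. PCs: A@4 B@2
Step 7: thread B executes B3 (z = z + 3). Shared: x=6 y=11 z=14. PCs: A@4 B@3

Answer: x=6 y=11 z=14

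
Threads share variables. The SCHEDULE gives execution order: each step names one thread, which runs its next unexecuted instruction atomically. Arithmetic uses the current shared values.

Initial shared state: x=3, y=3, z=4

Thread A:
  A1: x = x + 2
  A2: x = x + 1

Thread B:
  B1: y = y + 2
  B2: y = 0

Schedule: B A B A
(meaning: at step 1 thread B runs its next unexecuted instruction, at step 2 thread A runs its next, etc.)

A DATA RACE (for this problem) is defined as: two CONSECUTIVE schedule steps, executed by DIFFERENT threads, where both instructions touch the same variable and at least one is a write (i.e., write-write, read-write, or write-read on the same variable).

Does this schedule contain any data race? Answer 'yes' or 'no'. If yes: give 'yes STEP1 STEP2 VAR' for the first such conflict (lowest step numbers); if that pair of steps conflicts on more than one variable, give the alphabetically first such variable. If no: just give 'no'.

Answer: no

Derivation:
Steps 1,2: B(r=y,w=y) vs A(r=x,w=x). No conflict.
Steps 2,3: A(r=x,w=x) vs B(r=-,w=y). No conflict.
Steps 3,4: B(r=-,w=y) vs A(r=x,w=x). No conflict.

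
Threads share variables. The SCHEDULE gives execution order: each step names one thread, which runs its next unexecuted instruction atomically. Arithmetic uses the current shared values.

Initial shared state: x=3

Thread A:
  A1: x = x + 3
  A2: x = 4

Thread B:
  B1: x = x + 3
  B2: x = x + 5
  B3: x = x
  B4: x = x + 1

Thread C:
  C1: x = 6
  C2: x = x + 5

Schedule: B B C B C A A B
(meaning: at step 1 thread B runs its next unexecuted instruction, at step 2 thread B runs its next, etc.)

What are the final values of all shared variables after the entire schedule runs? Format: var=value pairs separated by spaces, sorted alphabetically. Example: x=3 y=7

Step 1: thread B executes B1 (x = x + 3). Shared: x=6. PCs: A@0 B@1 C@0
Step 2: thread B executes B2 (x = x + 5). Shared: x=11. PCs: A@0 B@2 C@0
Step 3: thread C executes C1 (x = 6). Shared: x=6. PCs: A@0 B@2 C@1
Step 4: thread B executes B3 (x = x). Shared: x=6. PCs: A@0 B@3 C@1
Step 5: thread C executes C2 (x = x + 5). Shared: x=11. PCs: A@0 B@3 C@2
Step 6: thread A executes A1 (x = x + 3). Shared: x=14. PCs: A@1 B@3 C@2
Step 7: thread A executes A2 (x = 4). Shared: x=4. PCs: A@2 B@3 C@2
Step 8: thread B executes B4 (x = x + 1). Shared: x=5. PCs: A@2 B@4 C@2

Answer: x=5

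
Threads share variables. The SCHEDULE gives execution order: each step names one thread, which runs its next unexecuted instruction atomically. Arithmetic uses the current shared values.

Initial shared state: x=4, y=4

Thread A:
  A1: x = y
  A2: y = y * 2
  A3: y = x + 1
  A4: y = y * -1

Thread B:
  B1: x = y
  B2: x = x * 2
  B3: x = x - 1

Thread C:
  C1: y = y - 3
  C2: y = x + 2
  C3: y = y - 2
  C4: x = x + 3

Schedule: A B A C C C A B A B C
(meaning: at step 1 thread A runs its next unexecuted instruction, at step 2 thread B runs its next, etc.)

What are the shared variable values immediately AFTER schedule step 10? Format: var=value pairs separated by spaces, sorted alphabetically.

Answer: x=7 y=-5

Derivation:
Step 1: thread A executes A1 (x = y). Shared: x=4 y=4. PCs: A@1 B@0 C@0
Step 2: thread B executes B1 (x = y). Shared: x=4 y=4. PCs: A@1 B@1 C@0
Step 3: thread A executes A2 (y = y * 2). Shared: x=4 y=8. PCs: A@2 B@1 C@0
Step 4: thread C executes C1 (y = y - 3). Shared: x=4 y=5. PCs: A@2 B@1 C@1
Step 5: thread C executes C2 (y = x + 2). Shared: x=4 y=6. PCs: A@2 B@1 C@2
Step 6: thread C executes C3 (y = y - 2). Shared: x=4 y=4. PCs: A@2 B@1 C@3
Step 7: thread A executes A3 (y = x + 1). Shared: x=4 y=5. PCs: A@3 B@1 C@3
Step 8: thread B executes B2 (x = x * 2). Shared: x=8 y=5. PCs: A@3 B@2 C@3
Step 9: thread A executes A4 (y = y * -1). Shared: x=8 y=-5. PCs: A@4 B@2 C@3
Step 10: thread B executes B3 (x = x - 1). Shared: x=7 y=-5. PCs: A@4 B@3 C@3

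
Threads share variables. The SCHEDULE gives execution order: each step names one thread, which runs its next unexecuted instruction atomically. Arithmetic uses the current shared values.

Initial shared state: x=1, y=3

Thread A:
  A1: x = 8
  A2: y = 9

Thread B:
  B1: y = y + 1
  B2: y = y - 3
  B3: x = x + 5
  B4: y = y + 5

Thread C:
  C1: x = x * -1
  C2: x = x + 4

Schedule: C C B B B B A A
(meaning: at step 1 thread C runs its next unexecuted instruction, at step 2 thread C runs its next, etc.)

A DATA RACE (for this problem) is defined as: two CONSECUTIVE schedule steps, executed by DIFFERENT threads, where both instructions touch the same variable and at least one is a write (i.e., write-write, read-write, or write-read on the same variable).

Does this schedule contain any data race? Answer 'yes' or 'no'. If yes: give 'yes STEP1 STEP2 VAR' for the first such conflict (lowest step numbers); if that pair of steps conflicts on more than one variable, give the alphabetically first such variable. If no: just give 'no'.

Steps 1,2: same thread (C). No race.
Steps 2,3: C(r=x,w=x) vs B(r=y,w=y). No conflict.
Steps 3,4: same thread (B). No race.
Steps 4,5: same thread (B). No race.
Steps 5,6: same thread (B). No race.
Steps 6,7: B(r=y,w=y) vs A(r=-,w=x). No conflict.
Steps 7,8: same thread (A). No race.

Answer: no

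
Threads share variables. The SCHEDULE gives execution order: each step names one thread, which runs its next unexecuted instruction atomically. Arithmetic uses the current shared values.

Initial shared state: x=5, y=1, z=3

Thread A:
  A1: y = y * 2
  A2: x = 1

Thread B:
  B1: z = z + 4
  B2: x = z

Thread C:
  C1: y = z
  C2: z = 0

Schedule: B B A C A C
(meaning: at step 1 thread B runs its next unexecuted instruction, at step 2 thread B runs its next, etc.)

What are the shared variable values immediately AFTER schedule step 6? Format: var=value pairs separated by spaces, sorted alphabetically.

Answer: x=1 y=7 z=0

Derivation:
Step 1: thread B executes B1 (z = z + 4). Shared: x=5 y=1 z=7. PCs: A@0 B@1 C@0
Step 2: thread B executes B2 (x = z). Shared: x=7 y=1 z=7. PCs: A@0 B@2 C@0
Step 3: thread A executes A1 (y = y * 2). Shared: x=7 y=2 z=7. PCs: A@1 B@2 C@0
Step 4: thread C executes C1 (y = z). Shared: x=7 y=7 z=7. PCs: A@1 B@2 C@1
Step 5: thread A executes A2 (x = 1). Shared: x=1 y=7 z=7. PCs: A@2 B@2 C@1
Step 6: thread C executes C2 (z = 0). Shared: x=1 y=7 z=0. PCs: A@2 B@2 C@2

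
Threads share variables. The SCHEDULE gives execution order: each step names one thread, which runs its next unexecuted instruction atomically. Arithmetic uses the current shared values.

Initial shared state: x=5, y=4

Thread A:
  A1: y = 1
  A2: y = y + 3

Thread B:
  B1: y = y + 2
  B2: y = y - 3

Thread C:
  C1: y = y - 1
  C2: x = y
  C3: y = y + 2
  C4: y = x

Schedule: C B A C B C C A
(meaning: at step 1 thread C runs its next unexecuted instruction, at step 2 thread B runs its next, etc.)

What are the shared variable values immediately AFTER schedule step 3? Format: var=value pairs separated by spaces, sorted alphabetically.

Step 1: thread C executes C1 (y = y - 1). Shared: x=5 y=3. PCs: A@0 B@0 C@1
Step 2: thread B executes B1 (y = y + 2). Shared: x=5 y=5. PCs: A@0 B@1 C@1
Step 3: thread A executes A1 (y = 1). Shared: x=5 y=1. PCs: A@1 B@1 C@1

Answer: x=5 y=1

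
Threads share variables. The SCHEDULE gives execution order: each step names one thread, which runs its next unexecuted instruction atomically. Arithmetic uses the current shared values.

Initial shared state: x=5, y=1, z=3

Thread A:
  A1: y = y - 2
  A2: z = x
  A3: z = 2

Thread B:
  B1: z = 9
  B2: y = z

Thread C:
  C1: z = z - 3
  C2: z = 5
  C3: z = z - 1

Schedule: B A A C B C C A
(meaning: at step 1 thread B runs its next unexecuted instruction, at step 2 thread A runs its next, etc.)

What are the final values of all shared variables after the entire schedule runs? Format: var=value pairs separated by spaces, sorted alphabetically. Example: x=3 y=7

Answer: x=5 y=2 z=2

Derivation:
Step 1: thread B executes B1 (z = 9). Shared: x=5 y=1 z=9. PCs: A@0 B@1 C@0
Step 2: thread A executes A1 (y = y - 2). Shared: x=5 y=-1 z=9. PCs: A@1 B@1 C@0
Step 3: thread A executes A2 (z = x). Shared: x=5 y=-1 z=5. PCs: A@2 B@1 C@0
Step 4: thread C executes C1 (z = z - 3). Shared: x=5 y=-1 z=2. PCs: A@2 B@1 C@1
Step 5: thread B executes B2 (y = z). Shared: x=5 y=2 z=2. PCs: A@2 B@2 C@1
Step 6: thread C executes C2 (z = 5). Shared: x=5 y=2 z=5. PCs: A@2 B@2 C@2
Step 7: thread C executes C3 (z = z - 1). Shared: x=5 y=2 z=4. PCs: A@2 B@2 C@3
Step 8: thread A executes A3 (z = 2). Shared: x=5 y=2 z=2. PCs: A@3 B@2 C@3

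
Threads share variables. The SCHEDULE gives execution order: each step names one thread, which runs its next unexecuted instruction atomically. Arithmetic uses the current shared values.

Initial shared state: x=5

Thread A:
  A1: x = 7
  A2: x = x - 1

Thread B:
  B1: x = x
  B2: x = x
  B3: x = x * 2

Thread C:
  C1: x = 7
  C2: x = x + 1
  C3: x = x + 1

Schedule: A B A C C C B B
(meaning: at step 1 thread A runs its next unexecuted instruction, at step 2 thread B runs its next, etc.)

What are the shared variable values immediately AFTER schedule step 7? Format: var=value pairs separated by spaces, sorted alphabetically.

Step 1: thread A executes A1 (x = 7). Shared: x=7. PCs: A@1 B@0 C@0
Step 2: thread B executes B1 (x = x). Shared: x=7. PCs: A@1 B@1 C@0
Step 3: thread A executes A2 (x = x - 1). Shared: x=6. PCs: A@2 B@1 C@0
Step 4: thread C executes C1 (x = 7). Shared: x=7. PCs: A@2 B@1 C@1
Step 5: thread C executes C2 (x = x + 1). Shared: x=8. PCs: A@2 B@1 C@2
Step 6: thread C executes C3 (x = x + 1). Shared: x=9. PCs: A@2 B@1 C@3
Step 7: thread B executes B2 (x = x). Shared: x=9. PCs: A@2 B@2 C@3

Answer: x=9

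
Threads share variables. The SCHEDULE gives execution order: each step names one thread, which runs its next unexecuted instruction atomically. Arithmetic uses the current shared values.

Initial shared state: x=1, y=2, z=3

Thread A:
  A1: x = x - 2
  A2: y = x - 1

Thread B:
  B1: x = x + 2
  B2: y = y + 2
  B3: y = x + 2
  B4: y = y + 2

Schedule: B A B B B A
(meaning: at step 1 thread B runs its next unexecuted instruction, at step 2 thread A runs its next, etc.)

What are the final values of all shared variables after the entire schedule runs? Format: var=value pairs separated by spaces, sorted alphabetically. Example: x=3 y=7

Answer: x=1 y=0 z=3

Derivation:
Step 1: thread B executes B1 (x = x + 2). Shared: x=3 y=2 z=3. PCs: A@0 B@1
Step 2: thread A executes A1 (x = x - 2). Shared: x=1 y=2 z=3. PCs: A@1 B@1
Step 3: thread B executes B2 (y = y + 2). Shared: x=1 y=4 z=3. PCs: A@1 B@2
Step 4: thread B executes B3 (y = x + 2). Shared: x=1 y=3 z=3. PCs: A@1 B@3
Step 5: thread B executes B4 (y = y + 2). Shared: x=1 y=5 z=3. PCs: A@1 B@4
Step 6: thread A executes A2 (y = x - 1). Shared: x=1 y=0 z=3. PCs: A@2 B@4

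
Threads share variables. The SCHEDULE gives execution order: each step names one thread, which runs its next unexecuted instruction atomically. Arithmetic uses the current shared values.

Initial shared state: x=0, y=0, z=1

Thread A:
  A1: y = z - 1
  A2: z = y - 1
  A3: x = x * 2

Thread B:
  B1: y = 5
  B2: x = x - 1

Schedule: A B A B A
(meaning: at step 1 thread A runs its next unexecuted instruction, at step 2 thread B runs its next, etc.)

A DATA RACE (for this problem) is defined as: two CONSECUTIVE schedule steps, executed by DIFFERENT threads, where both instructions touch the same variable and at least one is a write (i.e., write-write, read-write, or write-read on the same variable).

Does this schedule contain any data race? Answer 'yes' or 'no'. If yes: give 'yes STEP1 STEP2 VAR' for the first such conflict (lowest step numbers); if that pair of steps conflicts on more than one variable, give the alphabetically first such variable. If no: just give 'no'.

Answer: yes 1 2 y

Derivation:
Steps 1,2: A(y = z - 1) vs B(y = 5). RACE on y (W-W).
Steps 2,3: B(y = 5) vs A(z = y - 1). RACE on y (W-R).
Steps 3,4: A(r=y,w=z) vs B(r=x,w=x). No conflict.
Steps 4,5: B(x = x - 1) vs A(x = x * 2). RACE on x (W-W).
First conflict at steps 1,2.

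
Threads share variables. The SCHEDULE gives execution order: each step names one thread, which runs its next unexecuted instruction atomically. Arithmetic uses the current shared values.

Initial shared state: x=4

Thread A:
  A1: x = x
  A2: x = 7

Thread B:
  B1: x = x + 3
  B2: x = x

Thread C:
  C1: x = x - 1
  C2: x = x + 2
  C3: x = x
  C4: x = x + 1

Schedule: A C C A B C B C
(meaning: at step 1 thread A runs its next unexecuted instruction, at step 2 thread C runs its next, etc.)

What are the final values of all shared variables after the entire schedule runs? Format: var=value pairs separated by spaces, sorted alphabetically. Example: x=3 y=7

Answer: x=11

Derivation:
Step 1: thread A executes A1 (x = x). Shared: x=4. PCs: A@1 B@0 C@0
Step 2: thread C executes C1 (x = x - 1). Shared: x=3. PCs: A@1 B@0 C@1
Step 3: thread C executes C2 (x = x + 2). Shared: x=5. PCs: A@1 B@0 C@2
Step 4: thread A executes A2 (x = 7). Shared: x=7. PCs: A@2 B@0 C@2
Step 5: thread B executes B1 (x = x + 3). Shared: x=10. PCs: A@2 B@1 C@2
Step 6: thread C executes C3 (x = x). Shared: x=10. PCs: A@2 B@1 C@3
Step 7: thread B executes B2 (x = x). Shared: x=10. PCs: A@2 B@2 C@3
Step 8: thread C executes C4 (x = x + 1). Shared: x=11. PCs: A@2 B@2 C@4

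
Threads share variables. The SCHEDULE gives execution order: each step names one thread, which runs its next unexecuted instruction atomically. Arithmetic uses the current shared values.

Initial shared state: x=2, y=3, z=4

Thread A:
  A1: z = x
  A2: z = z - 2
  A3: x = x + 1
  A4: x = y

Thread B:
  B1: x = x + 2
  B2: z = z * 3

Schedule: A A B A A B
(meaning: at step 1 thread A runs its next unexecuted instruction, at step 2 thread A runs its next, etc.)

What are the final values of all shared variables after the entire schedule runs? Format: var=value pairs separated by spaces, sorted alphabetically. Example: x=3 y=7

Answer: x=3 y=3 z=0

Derivation:
Step 1: thread A executes A1 (z = x). Shared: x=2 y=3 z=2. PCs: A@1 B@0
Step 2: thread A executes A2 (z = z - 2). Shared: x=2 y=3 z=0. PCs: A@2 B@0
Step 3: thread B executes B1 (x = x + 2). Shared: x=4 y=3 z=0. PCs: A@2 B@1
Step 4: thread A executes A3 (x = x + 1). Shared: x=5 y=3 z=0. PCs: A@3 B@1
Step 5: thread A executes A4 (x = y). Shared: x=3 y=3 z=0. PCs: A@4 B@1
Step 6: thread B executes B2 (z = z * 3). Shared: x=3 y=3 z=0. PCs: A@4 B@2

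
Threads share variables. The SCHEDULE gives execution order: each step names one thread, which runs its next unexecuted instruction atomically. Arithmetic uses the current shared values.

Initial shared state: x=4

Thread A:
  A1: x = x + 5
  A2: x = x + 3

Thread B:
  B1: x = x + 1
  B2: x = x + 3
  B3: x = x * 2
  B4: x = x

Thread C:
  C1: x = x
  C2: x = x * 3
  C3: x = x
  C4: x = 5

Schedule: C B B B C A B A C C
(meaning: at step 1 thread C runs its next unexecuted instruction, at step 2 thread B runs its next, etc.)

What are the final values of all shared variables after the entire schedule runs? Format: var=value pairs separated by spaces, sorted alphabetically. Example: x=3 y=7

Answer: x=5

Derivation:
Step 1: thread C executes C1 (x = x). Shared: x=4. PCs: A@0 B@0 C@1
Step 2: thread B executes B1 (x = x + 1). Shared: x=5. PCs: A@0 B@1 C@1
Step 3: thread B executes B2 (x = x + 3). Shared: x=8. PCs: A@0 B@2 C@1
Step 4: thread B executes B3 (x = x * 2). Shared: x=16. PCs: A@0 B@3 C@1
Step 5: thread C executes C2 (x = x * 3). Shared: x=48. PCs: A@0 B@3 C@2
Step 6: thread A executes A1 (x = x + 5). Shared: x=53. PCs: A@1 B@3 C@2
Step 7: thread B executes B4 (x = x). Shared: x=53. PCs: A@1 B@4 C@2
Step 8: thread A executes A2 (x = x + 3). Shared: x=56. PCs: A@2 B@4 C@2
Step 9: thread C executes C3 (x = x). Shared: x=56. PCs: A@2 B@4 C@3
Step 10: thread C executes C4 (x = 5). Shared: x=5. PCs: A@2 B@4 C@4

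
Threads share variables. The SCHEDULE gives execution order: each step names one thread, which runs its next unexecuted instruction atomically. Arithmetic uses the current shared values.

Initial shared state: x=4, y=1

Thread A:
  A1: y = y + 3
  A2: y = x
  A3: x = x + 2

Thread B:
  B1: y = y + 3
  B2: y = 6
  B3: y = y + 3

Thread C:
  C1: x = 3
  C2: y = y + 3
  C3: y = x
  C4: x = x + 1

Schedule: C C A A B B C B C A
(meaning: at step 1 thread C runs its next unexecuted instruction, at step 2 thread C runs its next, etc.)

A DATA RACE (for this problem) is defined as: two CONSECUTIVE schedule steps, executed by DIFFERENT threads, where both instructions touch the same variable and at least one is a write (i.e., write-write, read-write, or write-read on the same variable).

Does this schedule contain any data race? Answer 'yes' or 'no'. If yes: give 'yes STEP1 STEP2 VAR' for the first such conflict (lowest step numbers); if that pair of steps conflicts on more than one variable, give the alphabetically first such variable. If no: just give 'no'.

Answer: yes 2 3 y

Derivation:
Steps 1,2: same thread (C). No race.
Steps 2,3: C(y = y + 3) vs A(y = y + 3). RACE on y (W-W).
Steps 3,4: same thread (A). No race.
Steps 4,5: A(y = x) vs B(y = y + 3). RACE on y (W-W).
Steps 5,6: same thread (B). No race.
Steps 6,7: B(y = 6) vs C(y = x). RACE on y (W-W).
Steps 7,8: C(y = x) vs B(y = y + 3). RACE on y (W-W).
Steps 8,9: B(r=y,w=y) vs C(r=x,w=x). No conflict.
Steps 9,10: C(x = x + 1) vs A(x = x + 2). RACE on x (W-W).
First conflict at steps 2,3.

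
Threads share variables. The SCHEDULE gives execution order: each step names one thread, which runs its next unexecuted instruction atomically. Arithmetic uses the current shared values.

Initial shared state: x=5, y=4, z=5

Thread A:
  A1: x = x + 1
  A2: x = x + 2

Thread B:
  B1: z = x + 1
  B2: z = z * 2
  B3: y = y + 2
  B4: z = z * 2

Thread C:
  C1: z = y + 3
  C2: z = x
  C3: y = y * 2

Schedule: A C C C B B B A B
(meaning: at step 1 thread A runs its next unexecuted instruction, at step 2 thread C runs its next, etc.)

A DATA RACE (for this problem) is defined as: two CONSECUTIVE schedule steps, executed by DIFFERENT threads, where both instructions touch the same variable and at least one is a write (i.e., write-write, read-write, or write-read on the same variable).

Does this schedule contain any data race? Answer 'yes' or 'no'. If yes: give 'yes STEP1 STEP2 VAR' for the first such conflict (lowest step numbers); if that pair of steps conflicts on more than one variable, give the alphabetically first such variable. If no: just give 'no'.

Steps 1,2: A(r=x,w=x) vs C(r=y,w=z). No conflict.
Steps 2,3: same thread (C). No race.
Steps 3,4: same thread (C). No race.
Steps 4,5: C(r=y,w=y) vs B(r=x,w=z). No conflict.
Steps 5,6: same thread (B). No race.
Steps 6,7: same thread (B). No race.
Steps 7,8: B(r=y,w=y) vs A(r=x,w=x). No conflict.
Steps 8,9: A(r=x,w=x) vs B(r=z,w=z). No conflict.

Answer: no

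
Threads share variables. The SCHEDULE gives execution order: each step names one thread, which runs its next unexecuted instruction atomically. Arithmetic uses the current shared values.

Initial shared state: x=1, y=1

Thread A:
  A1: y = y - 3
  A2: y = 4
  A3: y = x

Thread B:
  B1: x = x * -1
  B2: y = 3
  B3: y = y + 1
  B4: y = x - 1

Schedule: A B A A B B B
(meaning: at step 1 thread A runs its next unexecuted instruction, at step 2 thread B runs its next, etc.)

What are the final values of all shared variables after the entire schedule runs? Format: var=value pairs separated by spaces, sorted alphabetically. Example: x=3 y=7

Step 1: thread A executes A1 (y = y - 3). Shared: x=1 y=-2. PCs: A@1 B@0
Step 2: thread B executes B1 (x = x * -1). Shared: x=-1 y=-2. PCs: A@1 B@1
Step 3: thread A executes A2 (y = 4). Shared: x=-1 y=4. PCs: A@2 B@1
Step 4: thread A executes A3 (y = x). Shared: x=-1 y=-1. PCs: A@3 B@1
Step 5: thread B executes B2 (y = 3). Shared: x=-1 y=3. PCs: A@3 B@2
Step 6: thread B executes B3 (y = y + 1). Shared: x=-1 y=4. PCs: A@3 B@3
Step 7: thread B executes B4 (y = x - 1). Shared: x=-1 y=-2. PCs: A@3 B@4

Answer: x=-1 y=-2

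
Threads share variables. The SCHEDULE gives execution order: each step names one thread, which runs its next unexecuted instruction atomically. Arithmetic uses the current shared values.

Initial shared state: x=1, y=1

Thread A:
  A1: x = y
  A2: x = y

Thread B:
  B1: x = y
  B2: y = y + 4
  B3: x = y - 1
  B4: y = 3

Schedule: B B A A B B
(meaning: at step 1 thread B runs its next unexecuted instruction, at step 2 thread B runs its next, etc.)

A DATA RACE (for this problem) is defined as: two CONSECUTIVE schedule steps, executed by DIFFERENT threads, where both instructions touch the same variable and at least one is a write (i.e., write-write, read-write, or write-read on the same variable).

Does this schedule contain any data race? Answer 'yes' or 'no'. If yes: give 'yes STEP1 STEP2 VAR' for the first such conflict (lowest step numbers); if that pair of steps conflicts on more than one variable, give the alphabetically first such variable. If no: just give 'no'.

Answer: yes 2 3 y

Derivation:
Steps 1,2: same thread (B). No race.
Steps 2,3: B(y = y + 4) vs A(x = y). RACE on y (W-R).
Steps 3,4: same thread (A). No race.
Steps 4,5: A(x = y) vs B(x = y - 1). RACE on x (W-W).
Steps 5,6: same thread (B). No race.
First conflict at steps 2,3.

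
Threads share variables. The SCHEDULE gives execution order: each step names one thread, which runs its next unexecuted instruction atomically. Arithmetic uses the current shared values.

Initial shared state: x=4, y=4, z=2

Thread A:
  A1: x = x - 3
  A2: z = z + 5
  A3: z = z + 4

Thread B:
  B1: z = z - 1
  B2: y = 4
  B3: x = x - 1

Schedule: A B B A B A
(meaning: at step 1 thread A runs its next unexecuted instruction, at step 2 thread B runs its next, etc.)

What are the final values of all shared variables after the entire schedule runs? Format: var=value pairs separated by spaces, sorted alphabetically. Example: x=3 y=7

Answer: x=0 y=4 z=10

Derivation:
Step 1: thread A executes A1 (x = x - 3). Shared: x=1 y=4 z=2. PCs: A@1 B@0
Step 2: thread B executes B1 (z = z - 1). Shared: x=1 y=4 z=1. PCs: A@1 B@1
Step 3: thread B executes B2 (y = 4). Shared: x=1 y=4 z=1. PCs: A@1 B@2
Step 4: thread A executes A2 (z = z + 5). Shared: x=1 y=4 z=6. PCs: A@2 B@2
Step 5: thread B executes B3 (x = x - 1). Shared: x=0 y=4 z=6. PCs: A@2 B@3
Step 6: thread A executes A3 (z = z + 4). Shared: x=0 y=4 z=10. PCs: A@3 B@3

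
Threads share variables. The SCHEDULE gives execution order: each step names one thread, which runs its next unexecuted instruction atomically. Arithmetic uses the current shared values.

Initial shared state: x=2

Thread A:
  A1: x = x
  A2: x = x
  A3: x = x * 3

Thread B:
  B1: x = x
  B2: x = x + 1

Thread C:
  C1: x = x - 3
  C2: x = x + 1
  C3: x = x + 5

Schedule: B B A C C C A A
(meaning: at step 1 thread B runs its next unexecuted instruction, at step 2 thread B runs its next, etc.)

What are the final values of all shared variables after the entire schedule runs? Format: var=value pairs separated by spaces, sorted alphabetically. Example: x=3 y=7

Step 1: thread B executes B1 (x = x). Shared: x=2. PCs: A@0 B@1 C@0
Step 2: thread B executes B2 (x = x + 1). Shared: x=3. PCs: A@0 B@2 C@0
Step 3: thread A executes A1 (x = x). Shared: x=3. PCs: A@1 B@2 C@0
Step 4: thread C executes C1 (x = x - 3). Shared: x=0. PCs: A@1 B@2 C@1
Step 5: thread C executes C2 (x = x + 1). Shared: x=1. PCs: A@1 B@2 C@2
Step 6: thread C executes C3 (x = x + 5). Shared: x=6. PCs: A@1 B@2 C@3
Step 7: thread A executes A2 (x = x). Shared: x=6. PCs: A@2 B@2 C@3
Step 8: thread A executes A3 (x = x * 3). Shared: x=18. PCs: A@3 B@2 C@3

Answer: x=18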